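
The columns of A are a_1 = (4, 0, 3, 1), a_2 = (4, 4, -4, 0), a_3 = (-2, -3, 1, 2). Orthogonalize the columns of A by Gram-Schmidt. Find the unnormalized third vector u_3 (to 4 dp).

u_3 = (0.1429, -1.0130, -0.8701, 2.0390)

a_1 = (4, 0, 3, 1); ‖a_1‖ = 5.0990, so e_1 = (0.7845, 0.0000, 0.5883, 0.1961).
e_1·a_2 = 0.7845·4 + 0.0000·4 + 0.5883·(-4) + 0.1961·0 = 0.7845.
u_2 = a_2 − 0.7845·e_1 = (3.3846, 4.0000, -4.4615, -0.1538).
‖u_2‖ = 6.8836, so e_2 = (0.4917, 0.5811, -0.6481, -0.0223).
e_1·a_3 = 0.7845·(-2) + 0.0000·(-3) + 0.5883·1 + 0.1961·2 = -0.5883; e_2·a_3 = 0.4917·(-2) + 0.5811·(-3) + (-0.6481)·1 + (-0.0223)·2 = -3.4195.
u_3 = a_3 + 0.5883·e_1 + 3.4195·e_2 = (0.1429, -1.0130, -0.8701, 2.0390).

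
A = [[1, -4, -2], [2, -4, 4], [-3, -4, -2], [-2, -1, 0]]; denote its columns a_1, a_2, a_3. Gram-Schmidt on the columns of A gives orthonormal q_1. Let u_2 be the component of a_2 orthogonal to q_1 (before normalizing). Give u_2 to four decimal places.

a_1 = (1, 2, -3, -2); ‖a_1‖ = 4.2426, so q_1 = (0.2357, 0.4714, -0.7071, -0.4714).
q_1·a_2 = 0.2357·(-4) + 0.4714·(-4) + (-0.7071)·(-4) + (-0.4714)·(-1) = 0.4714.
u_2 = a_2 − 0.4714·q_1 = (-4.1111, -4.2222, -3.6667, -0.7778).

u_2 = (-4.1111, -4.2222, -3.6667, -0.7778)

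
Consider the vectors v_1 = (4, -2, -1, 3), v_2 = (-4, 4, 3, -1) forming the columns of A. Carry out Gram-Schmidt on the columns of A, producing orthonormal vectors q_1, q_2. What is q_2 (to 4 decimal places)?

v_1 = (4, -2, -1, 3); ‖v_1‖ = 5.4772, so q_1 = (0.7303, -0.3651, -0.1826, 0.5477).
q_1·v_2 = 0.7303·(-4) + (-0.3651)·4 + (-0.1826)·3 + 0.5477·(-1) = -5.4772.
u_2 = v_2 + 5.4772·q_1 = (0.0000, 2.0000, 2.0000, 2.0000).
‖u_2‖ = 3.4641, so q_2 = (0.0000, 0.5774, 0.5774, 0.5774).

q_2 = (0.0000, 0.5774, 0.5774, 0.5774)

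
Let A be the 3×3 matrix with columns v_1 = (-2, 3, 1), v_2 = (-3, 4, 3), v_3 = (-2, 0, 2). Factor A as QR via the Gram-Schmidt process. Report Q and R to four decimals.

Q = [[-0.5345, 0.0000, -0.8452], [0.8018, -0.3162, -0.5071], [0.2673, 0.9487, -0.1690]], R = [[3.7417, 5.6125, 1.6036], [0.0000, 1.5811, 1.8974], [0.0000, 0.0000, 1.3522]]

e_1 = v_1/‖v_1‖ = (-2, 3, 1)/3.7417 = (-0.5345, 0.8018, 0.2673).
r_{12} = e_1·v_2 = 5.6125.
u_2 = v_2 − 5.6125·e_1 = (0.0000, -0.5000, 1.5000).
‖u_2‖ = 1.5811, so e_2 = (0.0000, -0.3162, 0.9487).
r_{13} = e_1·v_3 = 1.6036; r_{23} = e_2·v_3 = 1.8974.
u_3 = v_3 − 1.6036·e_1 − 1.8974·e_2 = (-1.1429, -0.6857, -0.2286).
‖u_3‖ = 1.3522, so e_3 = (-0.8452, -0.5071, -0.1690).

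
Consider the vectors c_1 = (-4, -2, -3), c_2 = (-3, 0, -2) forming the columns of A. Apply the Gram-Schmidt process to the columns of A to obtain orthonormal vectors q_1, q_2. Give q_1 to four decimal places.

c_1 = (-4, -2, -3); ‖c_1‖ = 5.3852, so q_1 = (-0.7428, -0.3714, -0.5571).

q_1 = (-0.7428, -0.3714, -0.5571)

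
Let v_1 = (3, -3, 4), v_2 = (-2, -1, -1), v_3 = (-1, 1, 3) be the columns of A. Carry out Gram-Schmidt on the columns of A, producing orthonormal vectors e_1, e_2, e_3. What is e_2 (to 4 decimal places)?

e_2 = (-0.6474, -0.7576, -0.0827)

v_1 = (3, -3, 4); ‖v_1‖ = 5.8310, so e_1 = (0.5145, -0.5145, 0.6860).
e_1·v_2 = 0.5145·(-2) + (-0.5145)·(-1) + 0.6860·(-1) = -1.2005.
u_2 = v_2 + 1.2005·e_1 = (-1.3824, -1.6176, -0.1765).
‖u_2‖ = 2.1351, so e_2 = (-0.6474, -0.7576, -0.0827).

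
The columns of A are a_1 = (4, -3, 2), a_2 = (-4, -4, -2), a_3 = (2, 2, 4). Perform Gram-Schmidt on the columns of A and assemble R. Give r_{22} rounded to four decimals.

r_{22} = 5.8132

a_1 = (4, -3, 2); ‖a_1‖ = 5.3852, so e_1 = (0.7428, -0.5571, 0.3714).
e_1·a_2 = 0.7428·(-4) + (-0.5571)·(-4) + 0.3714·(-2) = -1.4856.
u_2 = a_2 + 1.4856·e_1 = (-2.8966, -4.8276, -1.4483).
r_{22} = ‖u_2‖ = 5.8132.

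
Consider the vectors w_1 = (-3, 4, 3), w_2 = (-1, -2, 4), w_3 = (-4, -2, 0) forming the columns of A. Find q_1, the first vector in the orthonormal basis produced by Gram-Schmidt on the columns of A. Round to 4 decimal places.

q_1 = (-0.5145, 0.6860, 0.5145)

q_1 = w_1/‖w_1‖ = (-3, 4, 3)/5.8310 = (-0.5145, 0.6860, 0.5145).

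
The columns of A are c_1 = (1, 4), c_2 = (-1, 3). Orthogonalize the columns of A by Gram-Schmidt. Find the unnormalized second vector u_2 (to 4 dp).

c_1 = (1, 4); ‖c_1‖ = 4.1231, so e_1 = (0.2425, 0.9701).
e_1·c_2 = 0.2425·(-1) + 0.9701·3 = 2.6679.
u_2 = c_2 − 2.6679·e_1 = (-1.6471, 0.4118).

u_2 = (-1.6471, 0.4118)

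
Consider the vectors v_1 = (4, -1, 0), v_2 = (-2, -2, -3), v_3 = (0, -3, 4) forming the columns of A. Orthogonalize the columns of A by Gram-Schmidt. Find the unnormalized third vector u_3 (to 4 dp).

u_3 = (-0.9012, -3.6047, 3.0040)

v_1 = (4, -1, 0); ‖v_1‖ = 4.1231, so e_1 = (0.9701, -0.2425, 0.0000).
e_1·v_2 = 0.9701·(-2) + (-0.2425)·(-2) + 0.0000·(-3) = -1.4552.
u_2 = v_2 + 1.4552·e_1 = (-0.5882, -2.3529, -3.0000).
‖u_2‖ = 3.8578, so e_2 = (-0.1525, -0.6099, -0.7777).
e_1·v_3 = 0.9701·0 + (-0.2425)·(-3) + 0.0000·4 = 0.7276; e_2·v_3 = (-0.1525)·0 + (-0.6099)·(-3) + (-0.7777)·4 = -1.2808.
u_3 = v_3 − 0.7276·e_1 + 1.2808·e_2 = (-0.9012, -3.6047, 3.0040).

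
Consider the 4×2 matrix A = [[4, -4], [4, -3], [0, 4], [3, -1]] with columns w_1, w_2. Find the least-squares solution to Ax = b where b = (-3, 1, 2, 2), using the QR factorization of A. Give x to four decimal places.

q_1 = w_1/‖w_1‖ = (4, 4, 0, 3)/6.4031 = (0.6247, 0.6247, 0.0000, 0.4685).
r_{12} = q_1·w_2 = -4.8414.
u_2 = w_2 + 4.8414·q_1 = (-0.9756, 0.0244, 4.0000, 1.2683).
‖u_2‖ = 4.3082, so q_2 = (-0.2265, 0.0057, 0.9285, 0.2944).
Qᵀb = (-0.3123, 3.1307).
Back-substitute: x_2 = 3.1307/4.3082 = 0.7267.
x_1 = (-0.3123 + 4.8414·0.7267)/6.4031 = 0.5007.

x = (0.5007, 0.7267)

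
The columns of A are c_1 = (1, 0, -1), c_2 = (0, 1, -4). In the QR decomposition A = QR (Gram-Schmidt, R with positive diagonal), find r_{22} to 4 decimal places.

e_1 = c_1/‖c_1‖ = (1, 0, -1)/1.4142 = (0.7071, 0.0000, -0.7071).
r_{12} = e_1·c_2 = 2.8284.
u_2 = c_2 − 2.8284·e_1 = (-2.0000, 1.0000, -2.0000).
r_{22} = ‖u_2‖ = 3.0000.

r_{22} = 3.0000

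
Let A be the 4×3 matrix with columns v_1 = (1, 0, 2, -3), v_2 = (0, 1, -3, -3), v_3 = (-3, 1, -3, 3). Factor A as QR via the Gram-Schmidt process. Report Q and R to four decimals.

Q = [[0.2673, -0.0500, -0.8770], [0.0000, 0.2334, 0.3891], [0.5345, -0.8002, 0.2532], [-0.8018, -0.5502, -0.1235]], R = [[3.7417, 0.8018, -4.8107], [0.0000, 4.2845, 1.1336], [0.0000, 0.0000, 1.8900]]

v_1 = (1, 0, 2, -3); ‖v_1‖ = 3.7417, so q_1 = (0.2673, 0.0000, 0.5345, -0.8018).
q_1·v_2 = 0.2673·0 + 0.0000·1 + 0.5345·(-3) + (-0.8018)·(-3) = 0.8018.
u_2 = v_2 − 0.8018·q_1 = (-0.2143, 1.0000, -3.4286, -2.3571).
‖u_2‖ = 4.2845, so q_2 = (-0.0500, 0.2334, -0.8002, -0.5502).
q_1·v_3 = 0.2673·(-3) + 0.0000·1 + 0.5345·(-3) + (-0.8018)·3 = -4.8107; q_2·v_3 = (-0.0500)·(-3) + 0.2334·1 + (-0.8002)·(-3) + (-0.5502)·3 = 1.1336.
u_3 = v_3 + 4.8107·q_1 − 1.1336·q_2 = (-1.6576, 0.7354, 0.4786, -0.2335).
‖u_3‖ = 1.8900, so q_3 = (-0.8770, 0.3891, 0.2532, -0.1235).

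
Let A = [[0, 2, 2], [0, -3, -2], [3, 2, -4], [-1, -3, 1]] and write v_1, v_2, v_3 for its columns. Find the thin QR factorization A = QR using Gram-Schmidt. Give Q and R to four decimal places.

v_1 = (0, 0, 3, -1); ‖v_1‖ = 3.1623, so q_1 = (0.0000, 0.0000, 0.9487, -0.3162).
q_1·v_2 = 0.0000·2 + 0.0000·(-3) + 0.9487·2 + (-0.3162)·(-3) = 2.8460.
u_2 = v_2 − 2.8460·q_1 = (2.0000, -3.0000, -0.7000, -2.1000).
‖u_2‖ = 4.2308, so q_2 = (0.4727, -0.7091, -0.1655, -0.4964).
q_1·v_3 = 0.0000·2 + 0.0000·(-2) + 0.9487·(-4) + (-0.3162)·1 = -4.1110; q_2·v_3 = 0.4727·2 + (-0.7091)·(-2) + (-0.1655)·(-4) + (-0.4964)·1 = 2.5290.
u_3 = v_3 + 4.1110·q_1 − 2.5290·q_2 = (0.8045, -0.2067, 0.3184, 0.9553).
‖u_3‖ = 1.3053, so q_3 = (0.6163, -0.1584, 0.2439, 0.7318).

Q = [[0.0000, 0.4727, 0.6163], [0.0000, -0.7091, -0.1584], [0.9487, -0.1655, 0.2439], [-0.3162, -0.4964, 0.7318]], R = [[3.1623, 2.8460, -4.1110], [0.0000, 4.2308, 2.5290], [0.0000, 0.0000, 1.3053]]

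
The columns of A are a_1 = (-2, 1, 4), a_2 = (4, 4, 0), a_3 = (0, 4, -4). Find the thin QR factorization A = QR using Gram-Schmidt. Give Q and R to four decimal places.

Q = [[-0.4364, 0.6475, -0.6247], [0.2182, 0.7498, 0.6247], [0.8729, 0.1363, -0.4685]], R = [[4.5826, -0.8729, -2.6186], [0.0000, 5.5891, 2.4538], [0.0000, 0.0000, 4.3729]]

a_1 = (-2, 1, 4); ‖a_1‖ = 4.5826, so q_1 = (-0.4364, 0.2182, 0.8729).
q_1·a_2 = (-0.4364)·4 + 0.2182·4 + 0.8729·0 = -0.8729.
u_2 = a_2 + 0.8729·q_1 = (3.6190, 4.1905, 0.7619).
‖u_2‖ = 5.5891, so q_2 = (0.6475, 0.7498, 0.1363).
q_1·a_3 = (-0.4364)·0 + 0.2182·4 + 0.8729·(-4) = -2.6186; q_2·a_3 = 0.6475·0 + 0.7498·4 + 0.1363·(-4) = 2.4538.
u_3 = a_3 + 2.6186·q_1 − 2.4538·q_2 = (-2.7317, 2.7317, -2.0488).
‖u_3‖ = 4.3729, so q_3 = (-0.6247, 0.6247, -0.4685).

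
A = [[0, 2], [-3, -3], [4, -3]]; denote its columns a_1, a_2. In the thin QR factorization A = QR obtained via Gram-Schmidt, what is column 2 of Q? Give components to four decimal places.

a_1 = (0, -3, 4); ‖a_1‖ = 5.0000, so e_1 = (0.0000, -0.6000, 0.8000).
e_1·a_2 = 0.0000·2 + (-0.6000)·(-3) + 0.8000·(-3) = -0.6000.
u_2 = a_2 + 0.6000·e_1 = (2.0000, -3.3600, -2.5200).
‖u_2‖ = 4.6519, so e_2 = (0.4299, -0.7223, -0.5417).

e_2 = (0.4299, -0.7223, -0.5417)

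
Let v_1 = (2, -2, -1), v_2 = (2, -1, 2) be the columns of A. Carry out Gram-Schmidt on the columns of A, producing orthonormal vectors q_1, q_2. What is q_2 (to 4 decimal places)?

q_2 = (0.4134, -0.0413, 0.9096)

v_1 = (2, -2, -1); ‖v_1‖ = 3.0000, so q_1 = (0.6667, -0.6667, -0.3333).
q_1·v_2 = 0.6667·2 + (-0.6667)·(-1) + (-0.3333)·2 = 1.3333.
u_2 = v_2 − 1.3333·q_1 = (1.1111, -0.1111, 2.4444).
‖u_2‖ = 2.6874, so q_2 = (0.4134, -0.0413, 0.9096).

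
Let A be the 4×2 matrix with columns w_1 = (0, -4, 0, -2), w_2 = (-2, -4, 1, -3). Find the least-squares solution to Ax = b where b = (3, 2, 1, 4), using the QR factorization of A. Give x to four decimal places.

x = (0.6034, -1.2759)

q_1 = w_1/‖w_1‖ = (0, -4, 0, -2)/4.4721 = (0.0000, -0.8944, 0.0000, -0.4472).
r_{12} = q_1·w_2 = 4.9193.
u_2 = w_2 − 4.9193·q_1 = (-2.0000, 0.4000, 1.0000, -0.8000).
‖u_2‖ = 2.4083, so q_2 = (-0.8305, 0.1661, 0.4152, -0.3322).
Qᵀb = (-3.5777, -3.0727).
Back-substitute: x_2 = -3.0727/2.4083 = -1.2759.
x_1 = (-3.5777 − 4.9193·(-1.2759))/4.4721 = 0.6034.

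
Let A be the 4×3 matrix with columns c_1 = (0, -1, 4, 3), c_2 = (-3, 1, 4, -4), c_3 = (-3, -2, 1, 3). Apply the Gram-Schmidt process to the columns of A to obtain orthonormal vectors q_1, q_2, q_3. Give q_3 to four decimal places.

q_3 = (-0.8493, -0.3587, -0.2858, 0.2615)

c_1 = (0, -1, 4, 3); ‖c_1‖ = 5.0990, so q_1 = (0.0000, -0.1961, 0.7845, 0.5883).
q_1·c_2 = 0.0000·(-3) + (-0.1961)·1 + 0.7845·4 + 0.5883·(-4) = 0.5883.
u_2 = c_2 − 0.5883·q_1 = (-3.0000, 1.1154, 3.5385, -4.3462).
‖u_2‖ = 6.4540, so q_2 = (-0.4648, 0.1728, 0.5483, -0.6734).
q_1·c_3 = 0.0000·(-3) + (-0.1961)·(-2) + 0.7845·1 + 0.5883·3 = 2.9417; q_2·c_3 = (-0.4648)·(-3) + 0.1728·(-2) + 0.5483·1 + (-0.6734)·3 = -0.4231.
u_3 = c_3 − 2.9417·q_1 + 0.4231·q_2 = (-3.1967, -1.3500, -1.0757, 0.9843).
‖u_3‖ = 3.7639, so q_3 = (-0.8493, -0.3587, -0.2858, 0.2615).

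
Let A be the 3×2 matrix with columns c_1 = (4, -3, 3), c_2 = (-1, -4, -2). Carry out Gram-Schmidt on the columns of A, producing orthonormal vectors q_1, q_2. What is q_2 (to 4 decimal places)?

q_1 = c_1/‖c_1‖ = (4, -3, 3)/5.8310 = (0.6860, -0.5145, 0.5145).
r_{12} = q_1·c_2 = 0.3430.
u_2 = c_2 − 0.3430·q_1 = (-1.2353, -3.8235, -2.1765).
‖u_2‖ = 4.5697, so q_2 = (-0.2703, -0.8367, -0.4763).

q_2 = (-0.2703, -0.8367, -0.4763)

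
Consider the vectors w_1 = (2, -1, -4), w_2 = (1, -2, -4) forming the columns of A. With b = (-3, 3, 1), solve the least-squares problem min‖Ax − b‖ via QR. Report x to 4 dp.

x = (-0.3171, -0.3171)

w_1 = (2, -1, -4); ‖w_1‖ = 4.5826, so e_1 = (0.4364, -0.2182, -0.8729).
e_1·w_2 = 0.4364·1 + (-0.2182)·(-2) + (-0.8729)·(-4) = 4.3644.
u_2 = w_2 − 4.3644·e_1 = (-0.9048, -1.0476, -0.1905).
‖u_2‖ = 1.3973, so e_2 = (-0.6475, -0.7498, -0.1363).
Qᵀb = (-2.8368, -0.4430).
Back-substitute: x_2 = -0.4430/1.3973 = -0.3171.
x_1 = (-2.8368 − 4.3644·(-0.3171))/4.5826 = -0.3171.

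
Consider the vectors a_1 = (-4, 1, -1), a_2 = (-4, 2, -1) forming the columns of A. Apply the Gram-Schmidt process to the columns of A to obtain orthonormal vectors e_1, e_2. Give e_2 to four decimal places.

e_1 = a_1/‖a_1‖ = (-4, 1, -1)/4.2426 = (-0.9428, 0.2357, -0.2357).
r_{12} = e_1·a_2 = 4.4783.
u_2 = a_2 − 4.4783·e_1 = (0.2222, 0.9444, 0.0556).
‖u_2‖ = 0.9718, so e_2 = (0.2287, 0.9718, 0.0572).

e_2 = (0.2287, 0.9718, 0.0572)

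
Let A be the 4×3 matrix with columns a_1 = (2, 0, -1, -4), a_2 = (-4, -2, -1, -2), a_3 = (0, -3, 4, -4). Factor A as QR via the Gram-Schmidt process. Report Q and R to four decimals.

a_1 = (2, 0, -1, -4); ‖a_1‖ = 4.5826, so e_1 = (0.4364, 0.0000, -0.2182, -0.8729).
e_1·a_2 = 0.4364·(-4) + 0.0000·(-2) + (-0.2182)·(-1) + (-0.8729)·(-2) = 0.2182.
u_2 = a_2 − 0.2182·e_1 = (-4.0952, -2.0000, -0.9524, -1.8095).
‖u_2‖ = 4.9952, so e_2 = (-0.8198, -0.4004, -0.1907, -0.3622).
e_1·a_3 = 0.4364·0 + 0.0000·(-3) + (-0.2182)·4 + (-0.8729)·(-4) = 2.6186; e_2·a_3 = (-0.8198)·0 + (-0.4004)·(-3) + (-0.1907)·4 + (-0.3622)·(-4) = 1.8875.
u_3 = a_3 − 2.6186·e_1 − 1.8875·e_2 = (0.4046, -2.2443, 4.9313, -1.0305).
‖u_3‖ = 5.5299, so e_3 = (0.0732, -0.4058, 0.8917, -0.1864).

Q = [[0.4364, -0.8198, 0.0732], [0.0000, -0.4004, -0.4058], [-0.2182, -0.1907, 0.8917], [-0.8729, -0.3622, -0.1864]], R = [[4.5826, 0.2182, 2.6186], [0.0000, 4.9952, 1.8875], [0.0000, 0.0000, 5.5299]]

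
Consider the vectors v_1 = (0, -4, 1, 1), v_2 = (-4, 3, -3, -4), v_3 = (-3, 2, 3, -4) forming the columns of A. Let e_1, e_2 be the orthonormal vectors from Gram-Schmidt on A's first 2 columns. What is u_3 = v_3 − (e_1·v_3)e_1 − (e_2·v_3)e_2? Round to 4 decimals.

v_1 = (0, -4, 1, 1); ‖v_1‖ = 4.2426, so e_1 = (0.0000, -0.9428, 0.2357, 0.2357).
e_1·v_2 = 0.0000·(-4) + (-0.9428)·3 + 0.2357·(-3) + 0.2357·(-4) = -4.4783.
u_2 = v_2 + 4.4783·e_1 = (-4.0000, -1.2222, -1.9444, -2.9444).
‖u_2‖ = 5.4722, so e_2 = (-0.7310, -0.2234, -0.3553, -0.5381).
e_1·v_3 = 0.0000·(-3) + (-0.9428)·2 + 0.2357·3 + 0.2357·(-4) = -2.1213; e_2·v_3 = (-0.7310)·(-3) + (-0.2234)·2 + (-0.3553)·3 + (-0.5381)·(-4) = 2.8325.
u_3 = v_3 + 2.1213·e_1 − 2.8325·e_2 = (-0.9295, 0.6327, 4.5065, -1.9759).

u_3 = (-0.9295, 0.6327, 4.5065, -1.9759)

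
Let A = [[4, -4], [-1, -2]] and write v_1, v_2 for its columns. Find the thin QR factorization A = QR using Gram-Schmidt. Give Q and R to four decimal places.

e_1 = v_1/‖v_1‖ = (4, -1)/4.1231 = (0.9701, -0.2425).
r_{12} = e_1·v_2 = -3.3955.
u_2 = v_2 + 3.3955·e_1 = (-0.7059, -2.8235).
‖u_2‖ = 2.9104, so e_2 = (-0.2425, -0.9701).

Q = [[0.9701, -0.2425], [-0.2425, -0.9701]], R = [[4.1231, -3.3955], [0.0000, 2.9104]]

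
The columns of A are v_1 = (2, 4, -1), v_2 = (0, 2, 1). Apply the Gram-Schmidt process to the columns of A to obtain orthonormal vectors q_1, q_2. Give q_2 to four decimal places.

q_1 = v_1/‖v_1‖ = (2, 4, -1)/4.5826 = (0.4364, 0.8729, -0.2182).
r_{12} = q_1·v_2 = 1.5275.
u_2 = v_2 − 1.5275·q_1 = (-0.6667, 0.6667, 1.3333).
‖u_2‖ = 1.6330, so q_2 = (-0.4082, 0.4082, 0.8165).

q_2 = (-0.4082, 0.4082, 0.8165)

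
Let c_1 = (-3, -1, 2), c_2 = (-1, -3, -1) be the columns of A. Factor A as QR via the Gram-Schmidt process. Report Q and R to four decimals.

q_1 = c_1/‖c_1‖ = (-3, -1, 2)/3.7417 = (-0.8018, -0.2673, 0.5345).
r_{12} = q_1·c_2 = 1.0690.
u_2 = c_2 − 1.0690·q_1 = (-0.1429, -2.7143, -1.5714).
‖u_2‖ = 3.1396, so q_2 = (-0.0455, -0.8645, -0.5005).

Q = [[-0.8018, -0.0455], [-0.2673, -0.8645], [0.5345, -0.5005]], R = [[3.7417, 1.0690], [0.0000, 3.1396]]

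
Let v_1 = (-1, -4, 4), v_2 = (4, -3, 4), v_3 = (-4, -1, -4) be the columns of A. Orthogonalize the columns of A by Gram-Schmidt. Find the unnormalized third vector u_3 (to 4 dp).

e_1 = v_1/‖v_1‖ = (-1, -4, 4)/5.7446 = (-0.1741, -0.6963, 0.6963).
r_{12} = e_1·v_2 = 4.1779.
u_2 = v_2 − 4.1779·e_1 = (4.7273, -0.0909, 1.0909).
‖u_2‖ = 4.8524, so e_2 = (0.9742, -0.0187, 0.2248).
r_{13} = e_1·v_3 = -1.3926; r_{23} = e_2·v_3 = -4.7774.
u_3 = v_3 + 1.3926·e_1 + 4.7774·e_2 = (0.4118, -2.0592, -1.9562).

u_3 = (0.4118, -2.0592, -1.9562)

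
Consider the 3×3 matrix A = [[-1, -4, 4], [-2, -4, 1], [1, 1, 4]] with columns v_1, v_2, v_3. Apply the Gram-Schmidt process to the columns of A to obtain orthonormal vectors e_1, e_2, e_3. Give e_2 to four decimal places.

v_1 = (-1, -2, 1); ‖v_1‖ = 2.4495, so e_1 = (-0.4082, -0.8165, 0.4082).
e_1·v_2 = (-0.4082)·(-4) + (-0.8165)·(-4) + 0.4082·1 = 5.3072.
u_2 = v_2 − 5.3072·e_1 = (-1.8333, 0.3333, -1.1667).
‖u_2‖ = 2.1985, so e_2 = (-0.8339, 0.1516, -0.5307).

e_2 = (-0.8339, 0.1516, -0.5307)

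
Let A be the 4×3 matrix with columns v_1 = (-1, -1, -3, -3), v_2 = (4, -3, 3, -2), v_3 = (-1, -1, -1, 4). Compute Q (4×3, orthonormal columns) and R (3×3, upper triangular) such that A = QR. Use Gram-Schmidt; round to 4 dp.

v_1 = (-1, -1, -3, -3); ‖v_1‖ = 4.4721, so e_1 = (-0.2236, -0.2236, -0.6708, -0.6708).
e_1·v_2 = (-0.2236)·4 + (-0.2236)·(-3) + (-0.6708)·3 + (-0.6708)·(-2) = -0.8944.
u_2 = v_2 + 0.8944·e_1 = (3.8000, -3.2000, 2.4000, -2.6000).
‖u_2‖ = 6.0992, so e_2 = (0.6230, -0.5247, 0.3935, -0.4263).
e_1·v_3 = (-0.2236)·(-1) + (-0.2236)·(-1) + (-0.6708)·(-1) + (-0.6708)·4 = -1.5652; e_2·v_3 = 0.6230·(-1) + (-0.5247)·(-1) + 0.3935·(-1) + (-0.4263)·4 = -2.1970.
u_3 = v_3 + 1.5652·e_1 + 2.1970·e_2 = (0.0188, -2.5027, -1.1855, 2.0134).
‖u_3‖ = 3.4239, so e_3 = (0.0055, -0.7309, -0.3462, 0.5881).

Q = [[-0.2236, 0.6230, 0.0055], [-0.2236, -0.5247, -0.7309], [-0.6708, 0.3935, -0.3462], [-0.6708, -0.4263, 0.5881]], R = [[4.4721, -0.8944, -1.5652], [0.0000, 6.0992, -2.1970], [0.0000, 0.0000, 3.4239]]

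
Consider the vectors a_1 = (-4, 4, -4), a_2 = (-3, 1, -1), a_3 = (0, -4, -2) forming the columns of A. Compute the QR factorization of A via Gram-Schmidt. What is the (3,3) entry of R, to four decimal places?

r_{33} = 4.2426

e_1 = a_1/‖a_1‖ = (-4, 4, -4)/6.9282 = (-0.5774, 0.5774, -0.5774).
r_{12} = e_1·a_2 = 2.8868.
u_2 = a_2 − 2.8868·e_1 = (-1.3333, -0.6667, 0.6667).
‖u_2‖ = 1.6330, so e_2 = (-0.8165, -0.4082, 0.4082).
r_{13} = e_1·a_3 = -1.1547; r_{23} = e_2·a_3 = 0.8165.
u_3 = a_3 + 1.1547·e_1 − 0.8165·e_2 = (0.0000, -3.0000, -3.0000).
r_{33} = ‖u_3‖ = 4.2426.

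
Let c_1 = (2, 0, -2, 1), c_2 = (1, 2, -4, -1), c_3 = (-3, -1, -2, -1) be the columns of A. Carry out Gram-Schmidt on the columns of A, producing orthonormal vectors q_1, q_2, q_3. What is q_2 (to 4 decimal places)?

q_1 = c_1/‖c_1‖ = (2, 0, -2, 1)/3.0000 = (0.6667, 0.0000, -0.6667, 0.3333).
r_{12} = q_1·c_2 = 3.0000.
u_2 = c_2 − 3.0000·q_1 = (-1.0000, 2.0000, -2.0000, -2.0000).
‖u_2‖ = 3.6056, so q_2 = (-0.2774, 0.5547, -0.5547, -0.5547).

q_2 = (-0.2774, 0.5547, -0.5547, -0.5547)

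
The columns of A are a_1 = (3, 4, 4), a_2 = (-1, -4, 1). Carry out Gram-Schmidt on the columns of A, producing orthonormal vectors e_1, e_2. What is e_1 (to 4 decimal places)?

e_1 = (0.4685, 0.6247, 0.6247)

a_1 = (3, 4, 4); ‖a_1‖ = 6.4031, so e_1 = (0.4685, 0.6247, 0.6247).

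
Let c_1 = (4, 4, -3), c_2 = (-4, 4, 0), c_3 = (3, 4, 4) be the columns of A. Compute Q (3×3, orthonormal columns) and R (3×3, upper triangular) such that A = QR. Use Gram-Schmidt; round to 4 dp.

e_1 = c_1/‖c_1‖ = (4, 4, -3)/6.4031 = (0.6247, 0.6247, -0.4685).
r_{12} = e_1·c_2 = 0.0000.
u_2 = c_2 + 0.0000·e_1 = (-4.0000, 4.0000, 0.0000).
‖u_2‖ = 5.6569, so e_2 = (-0.7071, 0.7071, 0.0000).
r_{13} = e_1·c_3 = 2.4988; r_{23} = e_2·c_3 = 0.7071.
u_3 = c_3 − 2.4988·e_1 − 0.7071·e_2 = (1.9390, 1.9390, 5.1707).
‖u_3‖ = 5.8529, so e_3 = (0.3313, 0.3313, 0.8835).

Q = [[0.6247, -0.7071, 0.3313], [0.6247, 0.7071, 0.3313], [-0.4685, 0.0000, 0.8835]], R = [[6.4031, 0.0000, 2.4988], [0.0000, 5.6569, 0.7071], [0.0000, 0.0000, 5.8529]]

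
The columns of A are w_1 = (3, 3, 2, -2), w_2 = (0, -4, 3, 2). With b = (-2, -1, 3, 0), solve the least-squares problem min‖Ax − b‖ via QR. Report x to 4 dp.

x = (0.0657, 0.4709)

q_1 = w_1/‖w_1‖ = (3, 3, 2, -2)/5.0990 = (0.5883, 0.5883, 0.3922, -0.3922).
r_{12} = q_1·w_2 = -1.9612.
u_2 = w_2 + 1.9612·q_1 = (1.1538, -2.8462, 3.7692, 1.2308).
‖u_2‖ = 5.0154, so q_2 = (0.2301, -0.5675, 0.7515, 0.2454).
Qᵀb = (-0.5883, 2.3620).
Back-substitute: x_2 = 2.3620/5.0154 = 0.4709.
x_1 = (-0.5883 + 1.9612·0.4709)/5.0990 = 0.0657.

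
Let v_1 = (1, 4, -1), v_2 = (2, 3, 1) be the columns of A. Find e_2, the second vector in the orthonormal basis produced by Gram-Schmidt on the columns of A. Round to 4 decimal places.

v_1 = (1, 4, -1); ‖v_1‖ = 4.2426, so e_1 = (0.2357, 0.9428, -0.2357).
e_1·v_2 = 0.2357·2 + 0.9428·3 + (-0.2357)·1 = 3.0641.
u_2 = v_2 − 3.0641·e_1 = (1.2778, 0.1111, 1.7222).
‖u_2‖ = 2.1473, so e_2 = (0.5950, 0.0517, 0.8020).

e_2 = (0.5950, 0.0517, 0.8020)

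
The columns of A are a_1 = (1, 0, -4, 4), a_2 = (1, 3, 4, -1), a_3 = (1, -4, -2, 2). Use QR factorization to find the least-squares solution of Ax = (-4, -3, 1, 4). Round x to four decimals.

x = (-0.1126, -0.1892, 0.4776)

a_1 = (1, 0, -4, 4); ‖a_1‖ = 5.7446, so e_1 = (0.1741, 0.0000, -0.6963, 0.6963).
e_1·a_2 = 0.1741·1 + 0.0000·3 + (-0.6963)·4 + 0.6963·(-1) = -3.3075.
u_2 = a_2 + 3.3075·e_1 = (1.5758, 3.0000, 1.6970, 1.3030).
‖u_2‖ = 4.0076, so e_2 = (0.3932, 0.7486, 0.4234, 0.3251).
e_1·a_3 = 0.1741·1 + 0.0000·(-4) + (-0.6963)·(-2) + 0.6963·2 = 2.9593; e_2·a_3 = 0.3932·1 + 0.7486·(-4) + 0.4234·(-2) + 0.3251·2 = -2.7977.
u_3 = a_3 − 2.9593·e_1 + 2.7977·e_2 = (1.5849, -1.9057, 1.2453, 0.8491).
‖u_3‖ = 2.9009, so e_3 = (0.5464, -0.6569, 0.4293, 0.2927).
Qᵀb = (1.3926, -2.0945, 1.3854).
Back-substitute: x_3 = 1.3854/2.9009 = 0.4776.
x_2 = (-2.0945 + 2.7977·0.4776)/4.0076 = -0.1892.
x_1 = (1.3926 + 3.3075·(-0.1892) − 2.9593·0.4776)/5.7446 = -0.1126.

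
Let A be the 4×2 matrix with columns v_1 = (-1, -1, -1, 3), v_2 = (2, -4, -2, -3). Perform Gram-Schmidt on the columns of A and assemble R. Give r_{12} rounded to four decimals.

q_1 = v_1/‖v_1‖ = (-1, -1, -1, 3)/3.4641 = (-0.2887, -0.2887, -0.2887, 0.8660).
r_{12} = q_1·v_2 = -1.4434.

r_{12} = -1.4434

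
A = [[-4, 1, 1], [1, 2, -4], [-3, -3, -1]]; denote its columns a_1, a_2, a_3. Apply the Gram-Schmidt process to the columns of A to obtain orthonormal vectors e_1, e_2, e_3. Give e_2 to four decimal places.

e_2 = (0.5967, 0.4972, -0.6298)

a_1 = (-4, 1, -3); ‖a_1‖ = 5.0990, so e_1 = (-0.7845, 0.1961, -0.5883).
e_1·a_2 = (-0.7845)·1 + 0.1961·2 + (-0.5883)·(-3) = 1.3728.
u_2 = a_2 − 1.3728·e_1 = (2.0769, 1.7308, -2.1923).
‖u_2‖ = 3.4807, so e_2 = (0.5967, 0.4972, -0.6298).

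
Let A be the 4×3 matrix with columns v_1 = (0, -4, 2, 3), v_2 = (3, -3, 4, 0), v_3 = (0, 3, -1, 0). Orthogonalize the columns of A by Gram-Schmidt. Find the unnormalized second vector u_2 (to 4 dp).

e_1 = v_1/‖v_1‖ = (0, -4, 2, 3)/5.3852 = (0.0000, -0.7428, 0.3714, 0.5571).
r_{12} = e_1·v_2 = 3.7139.
u_2 = v_2 − 3.7139·e_1 = (3.0000, -0.2414, 2.6207, -2.0690).

u_2 = (3.0000, -0.2414, 2.6207, -2.0690)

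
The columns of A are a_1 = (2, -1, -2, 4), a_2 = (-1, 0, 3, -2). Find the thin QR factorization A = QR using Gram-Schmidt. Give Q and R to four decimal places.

Q = [[0.4000, 0.1444], [-0.2000, -0.3301], [-0.4000, 0.8870], [0.8000, 0.2888]], R = [[5.0000, -3.2000], [0.0000, 1.9391]]

a_1 = (2, -1, -2, 4); ‖a_1‖ = 5.0000, so e_1 = (0.4000, -0.2000, -0.4000, 0.8000).
e_1·a_2 = 0.4000·(-1) + (-0.2000)·0 + (-0.4000)·3 + 0.8000·(-2) = -3.2000.
u_2 = a_2 + 3.2000·e_1 = (0.2800, -0.6400, 1.7200, 0.5600).
‖u_2‖ = 1.9391, so e_2 = (0.1444, -0.3301, 0.8870, 0.2888).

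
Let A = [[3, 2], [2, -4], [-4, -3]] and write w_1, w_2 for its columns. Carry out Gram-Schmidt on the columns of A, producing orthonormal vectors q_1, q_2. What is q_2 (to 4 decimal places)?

q_2 = (0.1910, -0.9277, -0.3206)

q_1 = w_1/‖w_1‖ = (3, 2, -4)/5.3852 = (0.5571, 0.3714, -0.7428).
r_{12} = q_1·w_2 = 1.8570.
u_2 = w_2 − 1.8570·q_1 = (0.9655, -4.6897, -1.6207).
‖u_2‖ = 5.0549, so q_2 = (0.1910, -0.9277, -0.3206).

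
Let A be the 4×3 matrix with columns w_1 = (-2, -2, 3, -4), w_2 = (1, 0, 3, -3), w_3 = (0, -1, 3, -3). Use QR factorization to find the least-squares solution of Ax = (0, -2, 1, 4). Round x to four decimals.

x = (-3.3721, -6.0465, 9.4419)

w_1 = (-2, -2, 3, -4); ‖w_1‖ = 5.7446, so e_1 = (-0.3482, -0.3482, 0.5222, -0.6963).
e_1·w_2 = (-0.3482)·1 + (-0.3482)·0 + 0.5222·3 + (-0.6963)·(-3) = 3.3075.
u_2 = w_2 − 3.3075·e_1 = (2.1515, 1.1515, 1.2727, -0.6970).
‖u_2‖ = 2.8391, so e_2 = (0.7578, 0.4056, 0.4483, -0.2455).
e_1·w_3 = (-0.3482)·0 + (-0.3482)·(-1) + 0.5222·3 + (-0.6963)·(-3) = 4.0038; e_2·w_3 = 0.7578·0 + 0.4056·(-1) + 0.4483·3 + (-0.2455)·(-3) = 1.6757.
u_3 = w_3 − 4.0038·e_1 − 1.6757·e_2 = (0.1241, -0.2857, 0.1579, 0.1992).
‖u_3‖ = 0.4021, so e_3 = (0.3086, -0.7106, 0.3927, 0.4956).
Qᵀb = (-1.5667, -1.3448, 3.7962).
Back-substitute: x_3 = 3.7962/0.4021 = 9.4419.
x_2 = (-1.3448 − 1.6757·9.4419)/2.8391 = -6.0465.
x_1 = (-1.5667 − 3.3075·(-6.0465) − 4.0038·9.4419)/5.7446 = -3.3721.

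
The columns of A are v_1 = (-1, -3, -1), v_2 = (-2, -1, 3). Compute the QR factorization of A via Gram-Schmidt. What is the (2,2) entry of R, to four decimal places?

r_{22} = 3.6927

v_1 = (-1, -3, -1); ‖v_1‖ = 3.3166, so q_1 = (-0.3015, -0.9045, -0.3015).
q_1·v_2 = (-0.3015)·(-2) + (-0.9045)·(-1) + (-0.3015)·3 = 0.6030.
u_2 = v_2 − 0.6030·q_1 = (-1.8182, -0.4545, 3.1818).
r_{22} = ‖u_2‖ = 3.6927.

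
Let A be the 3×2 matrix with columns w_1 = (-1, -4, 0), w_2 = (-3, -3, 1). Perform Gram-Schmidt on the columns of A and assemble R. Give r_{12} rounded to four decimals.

r_{12} = 3.6380

w_1 = (-1, -4, 0); ‖w_1‖ = 4.1231, so q_1 = (-0.2425, -0.9701, 0.0000).
r_{12} = q_1·w_2 = 3.6380.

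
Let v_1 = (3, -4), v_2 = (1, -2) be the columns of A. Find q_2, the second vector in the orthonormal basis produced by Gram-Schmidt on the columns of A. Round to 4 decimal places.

q_2 = (-0.8000, -0.6000)

v_1 = (3, -4); ‖v_1‖ = 5.0000, so q_1 = (0.6000, -0.8000).
q_1·v_2 = 0.6000·1 + (-0.8000)·(-2) = 2.2000.
u_2 = v_2 − 2.2000·q_1 = (-0.3200, -0.2400).
‖u_2‖ = 0.4000, so q_2 = (-0.8000, -0.6000).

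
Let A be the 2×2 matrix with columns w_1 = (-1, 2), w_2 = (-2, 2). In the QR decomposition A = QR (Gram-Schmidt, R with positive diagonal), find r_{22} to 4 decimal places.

r_{22} = 0.8944

q_1 = w_1/‖w_1‖ = (-1, 2)/2.2361 = (-0.4472, 0.8944).
r_{12} = q_1·w_2 = 2.6833.
u_2 = w_2 − 2.6833·q_1 = (-0.8000, -0.4000).
r_{22} = ‖u_2‖ = 0.8944.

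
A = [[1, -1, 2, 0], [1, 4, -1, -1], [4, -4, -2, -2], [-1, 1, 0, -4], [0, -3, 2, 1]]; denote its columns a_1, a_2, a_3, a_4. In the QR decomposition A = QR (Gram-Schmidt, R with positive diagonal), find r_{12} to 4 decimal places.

r_{12} = -3.2118

q_1 = a_1/‖a_1‖ = (1, 1, 4, -1, 0)/4.3589 = (0.2294, 0.2294, 0.9177, -0.2294, 0.0000).
r_{12} = q_1·a_2 = -3.2118.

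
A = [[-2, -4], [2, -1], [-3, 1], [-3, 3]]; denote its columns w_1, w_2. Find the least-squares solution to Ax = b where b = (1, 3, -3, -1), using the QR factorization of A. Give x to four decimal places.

e_1 = w_1/‖w_1‖ = (-2, 2, -3, -3)/5.0990 = (-0.3922, 0.3922, -0.5883, -0.5883).
r_{12} = e_1·w_2 = -1.1767.
u_2 = w_2 + 1.1767·e_1 = (-4.4615, -0.5385, 0.3077, 2.3077).
‖u_2‖ = 5.0612, so e_2 = (-0.8815, -0.1064, 0.0608, 0.4560).
Qᵀb = (3.1379, -1.8390).
Back-substitute: x_2 = -1.8390/5.0612 = -0.3634.
x_1 = (3.1379 + 1.1767·(-0.3634))/5.0990 = 0.5315.

x = (0.5315, -0.3634)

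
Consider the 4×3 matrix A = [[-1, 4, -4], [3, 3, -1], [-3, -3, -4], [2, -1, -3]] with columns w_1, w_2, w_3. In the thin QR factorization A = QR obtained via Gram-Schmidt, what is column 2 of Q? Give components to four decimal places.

e_1 = w_1/‖w_1‖ = (-1, 3, -3, 2)/4.7958 = (-0.2085, 0.6255, -0.6255, 0.4170).
r_{12} = e_1·w_2 = 2.5022.
u_2 = w_2 − 2.5022·e_1 = (4.5217, 1.4348, -1.4348, -2.0435).
‖u_2‖ = 5.3609, so e_2 = (0.8435, 0.2676, -0.2676, -0.3812).

e_2 = (0.8435, 0.2676, -0.2676, -0.3812)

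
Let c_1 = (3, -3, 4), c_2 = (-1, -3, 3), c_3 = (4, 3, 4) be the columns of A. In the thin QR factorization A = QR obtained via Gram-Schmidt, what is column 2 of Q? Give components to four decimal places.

e_2 = (-0.8410, -0.4587, 0.2867)

e_1 = c_1/‖c_1‖ = (3, -3, 4)/5.8310 = (0.5145, -0.5145, 0.6860).
r_{12} = e_1·c_2 = 3.0870.
u_2 = c_2 − 3.0870·e_1 = (-2.5882, -1.4118, 0.8824).
‖u_2‖ = 3.0774, so e_2 = (-0.8410, -0.4587, 0.2867).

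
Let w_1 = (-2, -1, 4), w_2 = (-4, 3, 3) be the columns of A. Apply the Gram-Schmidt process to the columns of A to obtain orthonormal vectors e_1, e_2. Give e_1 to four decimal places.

w_1 = (-2, -1, 4); ‖w_1‖ = 4.5826, so e_1 = (-0.4364, -0.2182, 0.8729).

e_1 = (-0.4364, -0.2182, 0.8729)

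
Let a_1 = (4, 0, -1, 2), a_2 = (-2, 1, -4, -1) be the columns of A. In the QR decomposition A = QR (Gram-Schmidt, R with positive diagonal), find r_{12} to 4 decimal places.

q_1 = a_1/‖a_1‖ = (4, 0, -1, 2)/4.5826 = (0.8729, 0.0000, -0.2182, 0.4364).
r_{12} = q_1·a_2 = -1.3093.

r_{12} = -1.3093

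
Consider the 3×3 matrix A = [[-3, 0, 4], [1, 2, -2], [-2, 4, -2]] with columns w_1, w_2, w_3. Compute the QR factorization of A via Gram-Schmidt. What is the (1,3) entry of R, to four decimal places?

e_1 = w_1/‖w_1‖ = (-3, 1, -2)/3.7417 = (-0.8018, 0.2673, -0.5345).
r_{13} = e_1·w_3 = -2.6726.

r_{13} = -2.6726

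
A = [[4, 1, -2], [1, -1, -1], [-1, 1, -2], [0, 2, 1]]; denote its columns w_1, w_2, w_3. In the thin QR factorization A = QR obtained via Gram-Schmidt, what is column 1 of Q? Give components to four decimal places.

q_1 = w_1/‖w_1‖ = (4, 1, -1, 0)/4.2426 = (0.9428, 0.2357, -0.2357, 0.0000).

q_1 = (0.9428, 0.2357, -0.2357, 0.0000)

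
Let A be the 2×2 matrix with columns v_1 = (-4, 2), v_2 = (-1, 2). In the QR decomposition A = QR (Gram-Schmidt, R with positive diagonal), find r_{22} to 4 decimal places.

r_{22} = 1.3416

v_1 = (-4, 2); ‖v_1‖ = 4.4721, so e_1 = (-0.8944, 0.4472).
e_1·v_2 = (-0.8944)·(-1) + 0.4472·2 = 1.7889.
u_2 = v_2 − 1.7889·e_1 = (0.6000, 1.2000).
r_{22} = ‖u_2‖ = 1.3416.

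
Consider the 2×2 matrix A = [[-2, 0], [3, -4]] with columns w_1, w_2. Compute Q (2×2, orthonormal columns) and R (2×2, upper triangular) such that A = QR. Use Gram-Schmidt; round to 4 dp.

q_1 = w_1/‖w_1‖ = (-2, 3)/3.6056 = (-0.5547, 0.8321).
r_{12} = q_1·w_2 = -3.3282.
u_2 = w_2 + 3.3282·q_1 = (-1.8462, -1.2308).
‖u_2‖ = 2.2188, so q_2 = (-0.8321, -0.5547).

Q = [[-0.5547, -0.8321], [0.8321, -0.5547]], R = [[3.6056, -3.3282], [0.0000, 2.2188]]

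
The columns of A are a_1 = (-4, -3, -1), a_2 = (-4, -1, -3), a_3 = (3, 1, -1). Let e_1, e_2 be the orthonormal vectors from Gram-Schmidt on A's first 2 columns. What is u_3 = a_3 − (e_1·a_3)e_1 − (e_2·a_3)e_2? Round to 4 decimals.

e_1 = a_1/‖a_1‖ = (-4, -3, -1)/5.0990 = (-0.7845, -0.5883, -0.1961).
r_{12} = e_1·a_2 = 4.3146.
u_2 = a_2 − 4.3146·e_1 = (-0.6154, 1.5385, -2.1538).
‖u_2‖ = 2.7175, so e_2 = (-0.2265, 0.5661, -0.7926).
r_{13} = e_1·a_3 = -2.7456; r_{23} = e_2·a_3 = 0.6794.
u_3 = a_3 + 2.7456·e_1 − 0.6794·e_2 = (1.0000, -1.0000, -1.0000).

u_3 = (1.0000, -1.0000, -1.0000)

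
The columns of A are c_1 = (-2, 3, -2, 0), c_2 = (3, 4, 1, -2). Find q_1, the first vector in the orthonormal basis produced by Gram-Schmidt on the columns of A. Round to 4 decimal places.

c_1 = (-2, 3, -2, 0); ‖c_1‖ = 4.1231, so q_1 = (-0.4851, 0.7276, -0.4851, 0.0000).

q_1 = (-0.4851, 0.7276, -0.4851, 0.0000)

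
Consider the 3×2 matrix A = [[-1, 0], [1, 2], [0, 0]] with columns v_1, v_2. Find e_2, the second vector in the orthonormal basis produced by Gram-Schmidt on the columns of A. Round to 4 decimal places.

v_1 = (-1, 1, 0); ‖v_1‖ = 1.4142, so e_1 = (-0.7071, 0.7071, 0.0000).
e_1·v_2 = (-0.7071)·0 + 0.7071·2 + 0.0000·0 = 1.4142.
u_2 = v_2 − 1.4142·e_1 = (1.0000, 1.0000, 0.0000).
‖u_2‖ = 1.4142, so e_2 = (0.7071, 0.7071, 0.0000).

e_2 = (0.7071, 0.7071, 0.0000)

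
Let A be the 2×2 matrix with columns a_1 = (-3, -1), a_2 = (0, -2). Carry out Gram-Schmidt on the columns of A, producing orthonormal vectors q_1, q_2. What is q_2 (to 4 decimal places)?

q_2 = (0.3162, -0.9487)

a_1 = (-3, -1); ‖a_1‖ = 3.1623, so q_1 = (-0.9487, -0.3162).
q_1·a_2 = (-0.9487)·0 + (-0.3162)·(-2) = 0.6325.
u_2 = a_2 − 0.6325·q_1 = (0.6000, -1.8000).
‖u_2‖ = 1.8974, so q_2 = (0.3162, -0.9487).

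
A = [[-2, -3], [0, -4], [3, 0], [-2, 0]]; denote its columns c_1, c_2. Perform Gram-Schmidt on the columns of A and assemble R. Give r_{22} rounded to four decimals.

r_{22} = 4.7836

e_1 = c_1/‖c_1‖ = (-2, 0, 3, -2)/4.1231 = (-0.4851, 0.0000, 0.7276, -0.4851).
r_{12} = e_1·c_2 = 1.4552.
u_2 = c_2 − 1.4552·e_1 = (-2.2941, -4.0000, -1.0588, 0.7059).
r_{22} = ‖u_2‖ = 4.7836.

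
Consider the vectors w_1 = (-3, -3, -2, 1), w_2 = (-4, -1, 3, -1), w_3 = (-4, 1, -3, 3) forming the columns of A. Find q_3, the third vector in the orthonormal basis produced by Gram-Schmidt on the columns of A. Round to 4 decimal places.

q_1 = w_1/‖w_1‖ = (-3, -3, -2, 1)/4.7958 = (-0.6255, -0.6255, -0.4170, 0.2085).
r_{12} = q_1·w_2 = 1.6681.
u_2 = w_2 − 1.6681·q_1 = (-2.9565, 0.0435, 3.6957, -1.3478).
‖u_2‖ = 4.9211, so q_2 = (-0.6008, 0.0088, 0.7510, -0.2739).
r_{13} = q_1·w_3 = 3.7533; r_{23} = q_2·w_3 = -0.6626.
u_3 = w_3 − 3.7533·q_1 + 0.6626·q_2 = (-2.0503, 3.3537, -0.9372, 2.0359).
‖u_3‖ = 4.5248, so q_3 = (-0.4531, 0.7412, -0.2071, 0.4499).

q_3 = (-0.4531, 0.7412, -0.2071, 0.4499)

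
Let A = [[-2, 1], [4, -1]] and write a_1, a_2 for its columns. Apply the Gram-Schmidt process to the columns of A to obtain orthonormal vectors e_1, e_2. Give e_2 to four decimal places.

e_2 = (0.8944, 0.4472)

a_1 = (-2, 4); ‖a_1‖ = 4.4721, so e_1 = (-0.4472, 0.8944).
e_1·a_2 = (-0.4472)·1 + 0.8944·(-1) = -1.3416.
u_2 = a_2 + 1.3416·e_1 = (0.4000, 0.2000).
‖u_2‖ = 0.4472, so e_2 = (0.8944, 0.4472).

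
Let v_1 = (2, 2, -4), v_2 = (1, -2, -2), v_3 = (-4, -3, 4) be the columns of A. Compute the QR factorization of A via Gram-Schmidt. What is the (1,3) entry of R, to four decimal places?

e_1 = v_1/‖v_1‖ = (2, 2, -4)/4.8990 = (0.4082, 0.4082, -0.8165).
r_{13} = e_1·v_3 = -6.1237.

r_{13} = -6.1237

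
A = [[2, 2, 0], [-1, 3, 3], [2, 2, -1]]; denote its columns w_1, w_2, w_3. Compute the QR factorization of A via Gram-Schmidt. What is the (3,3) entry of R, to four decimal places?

r_{33} = 0.7071

w_1 = (2, -1, 2); ‖w_1‖ = 3.0000, so e_1 = (0.6667, -0.3333, 0.6667).
e_1·w_2 = 0.6667·2 + (-0.3333)·3 + 0.6667·2 = 1.6667.
u_2 = w_2 − 1.6667·e_1 = (0.8889, 3.5556, 0.8889).
‖u_2‖ = 3.7712, so e_2 = (0.2357, 0.9428, 0.2357).
e_1·w_3 = 0.6667·0 + (-0.3333)·3 + 0.6667·(-1) = -1.6667; e_2·w_3 = 0.2357·0 + 0.9428·3 + 0.2357·(-1) = 2.5927.
u_3 = w_3 + 1.6667·e_1 − 2.5927·e_2 = (0.5000, 0.0000, -0.5000).
r_{33} = ‖u_3‖ = 0.7071.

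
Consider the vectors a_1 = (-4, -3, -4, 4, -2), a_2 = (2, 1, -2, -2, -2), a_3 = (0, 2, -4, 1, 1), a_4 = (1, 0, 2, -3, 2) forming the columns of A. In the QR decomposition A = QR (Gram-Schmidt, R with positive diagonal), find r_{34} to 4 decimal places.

e_1 = a_1/‖a_1‖ = (-4, -3, -4, 4, -2)/7.8102 = (-0.5121, -0.3841, -0.5121, 0.5121, -0.2561).
r_{12} = e_1·a_2 = -0.8963.
u_2 = a_2 + 0.8963·e_1 = (1.5410, 0.6557, -2.4590, -1.5410, -2.2295).
‖u_2‖ = 4.0245, so e_2 = (0.3829, 0.1629, -0.6110, -0.3829, -0.5540).
r_{13} = e_1·a_3 = 1.5364; r_{23} = e_2·a_3 = 1.8330.
u_3 = a_3 − 1.5364·e_1 − 1.8330·e_2 = (0.0850, 2.2915, -2.0931, 0.9150, 2.4089).
‖u_3‖ = 4.0348, so e_3 = (0.0211, 0.5679, -0.5188, 0.2268, 0.5970).
r_{34} = e_3·a_4 = -0.5027.

r_{34} = -0.5027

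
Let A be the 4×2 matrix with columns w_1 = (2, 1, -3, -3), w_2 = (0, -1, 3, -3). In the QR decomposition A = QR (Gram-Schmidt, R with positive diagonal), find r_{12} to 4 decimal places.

w_1 = (2, 1, -3, -3); ‖w_1‖ = 4.7958, so q_1 = (0.4170, 0.2085, -0.6255, -0.6255).
r_{12} = q_1·w_2 = -0.2085.

r_{12} = -0.2085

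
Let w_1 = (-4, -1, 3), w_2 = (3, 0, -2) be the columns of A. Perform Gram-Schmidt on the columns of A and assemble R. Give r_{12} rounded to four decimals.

e_1 = w_1/‖w_1‖ = (-4, -1, 3)/5.0990 = (-0.7845, -0.1961, 0.5883).
r_{12} = e_1·w_2 = -3.5301.

r_{12} = -3.5301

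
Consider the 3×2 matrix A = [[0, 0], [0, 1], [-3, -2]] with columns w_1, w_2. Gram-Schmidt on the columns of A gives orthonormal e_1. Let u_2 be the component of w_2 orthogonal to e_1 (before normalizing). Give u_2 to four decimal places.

e_1 = w_1/‖w_1‖ = (0, 0, -3)/3.0000 = (0.0000, 0.0000, -1.0000).
r_{12} = e_1·w_2 = 2.0000.
u_2 = w_2 − 2.0000·e_1 = (0.0000, 1.0000, 0.0000).

u_2 = (0.0000, 1.0000, 0.0000)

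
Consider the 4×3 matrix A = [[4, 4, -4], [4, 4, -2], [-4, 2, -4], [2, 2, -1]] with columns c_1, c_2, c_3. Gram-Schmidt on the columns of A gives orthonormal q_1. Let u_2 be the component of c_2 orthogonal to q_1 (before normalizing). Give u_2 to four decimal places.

u_2 = (1.8462, 1.8462, 4.1538, 0.9231)

q_1 = c_1/‖c_1‖ = (4, 4, -4, 2)/7.2111 = (0.5547, 0.5547, -0.5547, 0.2774).
r_{12} = q_1·c_2 = 3.8829.
u_2 = c_2 − 3.8829·q_1 = (1.8462, 1.8462, 4.1538, 0.9231).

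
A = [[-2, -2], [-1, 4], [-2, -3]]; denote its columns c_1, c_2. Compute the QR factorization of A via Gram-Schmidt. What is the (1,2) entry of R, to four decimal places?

e_1 = c_1/‖c_1‖ = (-2, -1, -2)/3.0000 = (-0.6667, -0.3333, -0.6667).
r_{12} = e_1·c_2 = 2.0000.

r_{12} = 2.0000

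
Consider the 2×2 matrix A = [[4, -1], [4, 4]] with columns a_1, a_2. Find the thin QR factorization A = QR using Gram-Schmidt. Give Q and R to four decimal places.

Q = [[0.7071, -0.7071], [0.7071, 0.7071]], R = [[5.6569, 2.1213], [0.0000, 3.5355]]

a_1 = (4, 4); ‖a_1‖ = 5.6569, so q_1 = (0.7071, 0.7071).
q_1·a_2 = 0.7071·(-1) + 0.7071·4 = 2.1213.
u_2 = a_2 − 2.1213·q_1 = (-2.5000, 2.5000).
‖u_2‖ = 3.5355, so q_2 = (-0.7071, 0.7071).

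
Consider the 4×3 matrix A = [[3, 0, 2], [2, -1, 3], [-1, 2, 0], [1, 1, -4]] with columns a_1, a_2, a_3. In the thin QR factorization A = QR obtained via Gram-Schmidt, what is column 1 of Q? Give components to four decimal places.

q_1 = (0.7746, 0.5164, -0.2582, 0.2582)

q_1 = a_1/‖a_1‖ = (3, 2, -1, 1)/3.8730 = (0.7746, 0.5164, -0.2582, 0.2582).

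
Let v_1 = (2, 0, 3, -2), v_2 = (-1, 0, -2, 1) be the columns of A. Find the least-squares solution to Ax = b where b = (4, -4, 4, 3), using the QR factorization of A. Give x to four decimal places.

v_1 = (2, 0, 3, -2); ‖v_1‖ = 4.1231, so q_1 = (0.4851, 0.0000, 0.7276, -0.4851).
q_1·v_2 = 0.4851·(-1) + 0.0000·0 + 0.7276·(-2) + (-0.4851)·1 = -2.4254.
u_2 = v_2 + 2.4254·q_1 = (0.1765, 0.0000, -0.2353, -0.1765).
‖u_2‖ = 0.3430, so q_2 = (0.5145, 0.0000, -0.6860, -0.5145).
Qᵀb = (3.3955, -2.2295).
Back-substitute: x_2 = -2.2295/0.3430 = -6.5000.
x_1 = (3.3955 + 2.4254·(-6.5000))/4.1231 = -3.0000.

x = (-3.0000, -6.5000)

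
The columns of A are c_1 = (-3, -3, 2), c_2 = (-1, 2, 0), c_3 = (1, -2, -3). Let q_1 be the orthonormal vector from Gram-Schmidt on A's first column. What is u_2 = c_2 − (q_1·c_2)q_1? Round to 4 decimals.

u_2 = (-1.4091, 1.5909, 0.2727)

q_1 = c_1/‖c_1‖ = (-3, -3, 2)/4.6904 = (-0.6396, -0.6396, 0.4264).
r_{12} = q_1·c_2 = -0.6396.
u_2 = c_2 + 0.6396·q_1 = (-1.4091, 1.5909, 0.2727).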